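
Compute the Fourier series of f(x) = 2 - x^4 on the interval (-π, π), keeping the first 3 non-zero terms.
(-48 + 8·π^2)·cos(x) + (3 - 2·π^2)·cos(2·x) - π^4/5 + 2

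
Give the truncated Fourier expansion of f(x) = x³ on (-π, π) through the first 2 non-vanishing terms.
(-12 + 2·π^2)·sin(x) + (3/2 - π^2)·sin(2·x)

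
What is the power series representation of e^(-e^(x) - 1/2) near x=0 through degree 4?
x^4·e^(-3/2)/24 + x^3·e^(-3/2)/6 - x·e^(-3/2) + e^(-3/2)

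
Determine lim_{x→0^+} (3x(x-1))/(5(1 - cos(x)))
Both numerator and denominator → 0 as x → 0^+; this is a 0/0 indeterminate form.
Expand each to leading order near x = 0: numerator ~ -3·x, denominator ~ 5·x^2/2.
The limit of the ratio is -∞.

Final answer: -∞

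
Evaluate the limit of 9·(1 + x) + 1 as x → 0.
Direct substitution at x = 0 gives 10.

Final answer: 10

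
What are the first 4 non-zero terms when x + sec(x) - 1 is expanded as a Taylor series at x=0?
61·x^6/720 + 5·x^4/24 + x^2/2 + x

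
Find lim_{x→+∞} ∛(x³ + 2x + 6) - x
This is an ∞ − ∞ indeterminate form.
Multiply by (A² + AB + B²)/(A² + AB + B²) where A = ∛(x³+2x + 6), B = x to use A³ − B³ = (A−B)(A²+AB+B²); the x³ terms cancel, leaving (2x + 6)/(A²+AB+B²) with denominator ~ 3x², so the limit is 0.
Limit = 0.

Final answer: 0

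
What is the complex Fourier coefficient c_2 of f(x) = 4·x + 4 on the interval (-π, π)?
Compute the real Fourier coefficients first: a_2 = 0, b_2 = -4.
Then c_2 = (a_2 − i·b_2)/2 = 2·i.

Final answer: 2·i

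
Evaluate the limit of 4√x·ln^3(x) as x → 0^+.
This is a 0·∞ indeterminate form at x → 0⁺.
Rewrite the product as 4·ln^3(x) / x^(-1/2) and apply L'Hôpital, or use the standard hierarchy x^(-1/2) ≫ |ln x|^3 as x → 0⁺.
The indeterminate product → 0, so the limit = 0.

Final answer: 0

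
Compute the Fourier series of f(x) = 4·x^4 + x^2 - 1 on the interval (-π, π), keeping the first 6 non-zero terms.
(188 - 32·π^2)·cos(x) + (-11 + 8·π^2)·cos(2·x) + (52/27 - 32·π^2/9)·cos(3·x) + (-1/2 + 2·π^2)·cos(4·x) + (92/625 - 32·π^2/25)·cos(5·x) - 1 + π^2/3 + 4·π^4/5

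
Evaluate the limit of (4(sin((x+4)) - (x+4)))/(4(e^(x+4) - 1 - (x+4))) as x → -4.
Both numerator and denominator → 0 as x → -4; this is a 0/0 indeterminate form.
Expand each to leading order near x = -4: numerator ~ -2·(x + 4)^3/3, denominator ~ 2·(x + 4)^2.
The limit of the ratio is 0.

Final answer: 0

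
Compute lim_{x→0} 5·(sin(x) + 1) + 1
Direct substitution at x = 0 gives 6.

Final answer: 6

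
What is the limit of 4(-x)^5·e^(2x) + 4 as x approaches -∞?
The product is a 0·∞ indeterminate form at x → -∞.
Rewrite the product as 4(-x)^5 / e^(-2x) (an ∞/∞ form) and apply L'Hôpital, or use the standard hierarchy e^(2|x|) ≫ |(-x)^5| as x → -∞.
The indeterminate product → 0, so the limit = 4.

Final answer: 4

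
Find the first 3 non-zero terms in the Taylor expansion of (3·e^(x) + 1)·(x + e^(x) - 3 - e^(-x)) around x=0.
9·x^2/2 + 3·x - 12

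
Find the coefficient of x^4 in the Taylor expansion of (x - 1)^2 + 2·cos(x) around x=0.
Expand to order 4: (x - 1)^2 + 2·cos(x) = x^4/12 - 2·x + 3 + O(x^5).
The coefficient of x^4 is 1/12.

Final answer: 1/12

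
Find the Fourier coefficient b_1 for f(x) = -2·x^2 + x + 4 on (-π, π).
b_1 = (1/π) ∫_{-π}^{π} f(x)·sin(1x) dx.
Evaluate the integral (use parity and integration by parts as needed): b_1 = 2.

Final answer: 2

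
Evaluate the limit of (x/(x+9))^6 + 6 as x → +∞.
As x → +∞: x/(x+9) = 1/(1 + 9/x) → 1, and the 6th power of a limit-1 base also → 1; with the additive constant, 1 + 6 = 7.
Limit = 7.

Final answer: 7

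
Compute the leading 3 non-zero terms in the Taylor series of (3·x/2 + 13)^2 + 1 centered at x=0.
9·x^2/4 + 39·x + 170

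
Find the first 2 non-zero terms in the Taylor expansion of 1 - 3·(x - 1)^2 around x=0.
6·x - 2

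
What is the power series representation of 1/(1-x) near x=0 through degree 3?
x^3 + x^2 + x + 1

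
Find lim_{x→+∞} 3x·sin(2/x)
As x → +∞: let u = 2/x → 0⁺; then 3·x·sin(2/x) = 3·2·sin(u)/u → 3·2·1 = 6.
Limit = 6.

Final answer: 6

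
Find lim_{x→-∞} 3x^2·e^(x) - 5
The product is a 0·∞ indeterminate form at x → -∞.
Rewrite the product as 3x^2 / e^(-x) (an ∞/∞ form) and apply L'Hôpital, or use the standard hierarchy e^(|x|) ≫ |x^2| as x → -∞.
The indeterminate product → 0, so the limit = -5.

Final answer: -5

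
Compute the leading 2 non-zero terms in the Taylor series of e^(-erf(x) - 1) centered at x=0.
-2·x·e^(-1)/√(π) + e^(-1)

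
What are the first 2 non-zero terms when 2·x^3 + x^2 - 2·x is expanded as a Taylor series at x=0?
x^2 - 2·x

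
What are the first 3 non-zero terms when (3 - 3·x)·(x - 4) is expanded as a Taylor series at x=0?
-3·x^2 + 15·x - 12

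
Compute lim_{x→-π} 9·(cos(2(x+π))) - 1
Direct substitution at x = -π gives 8.

Final answer: 8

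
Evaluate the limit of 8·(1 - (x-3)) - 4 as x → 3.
Direct substitution at x = 3 gives 4.

Final answer: 4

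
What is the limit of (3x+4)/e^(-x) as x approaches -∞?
This is an ∞/∞ indeterminate form as x → -∞.
Compare growth rates of the dominant terms (exponentials ≫ polynomials ≫ logarithms), or apply L'Hôpital's rule; the quotient → 0.
Limit = 0.

Final answer: 0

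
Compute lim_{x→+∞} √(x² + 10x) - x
As x → +∞: multiply by the conjugate to get (10x)/(√(x²+10x)+x); the denominator ~ 2x, so the limit is 10/2 = 5.
Limit = 5.

Final answer: 5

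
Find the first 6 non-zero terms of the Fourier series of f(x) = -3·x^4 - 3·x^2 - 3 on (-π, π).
(-132 + 24·π^2)·cos(x) + (6 - 6·π^2)·cos(2·x) + (-4/9 + 8·π^2/3)·cos(3·x) + (-3·π^2/2 - 3/16)·cos(4·x) + (156/625 + 24·π^2/25)·cos(5·x) - 3·π^4/5 - π^2 - 3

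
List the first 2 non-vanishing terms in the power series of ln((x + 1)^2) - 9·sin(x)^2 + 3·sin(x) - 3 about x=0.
5·x - 3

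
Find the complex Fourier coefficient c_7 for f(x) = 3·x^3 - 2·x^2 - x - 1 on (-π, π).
Compute the real Fourier coefficients first: a_7 = 8/49, b_7 = -134/343 + 6·π^2/7.
Then c_7 = (a_7 − i·b_7)/2 = 4/49 - 3·i·π^2/7 + 67·i/343.

Final answer: 4/49 - 3·i·π^2/7 + 67·i/343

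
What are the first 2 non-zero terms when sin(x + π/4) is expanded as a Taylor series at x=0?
√(2)·x/2 + √(2)/2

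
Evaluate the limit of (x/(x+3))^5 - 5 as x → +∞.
As x → +∞: x/(x+3) = 1/(1 + 3/x) → 1, and the 5th power of a limit-1 base also → 1; with the additive constant, 1 - 5 = -4.
Limit = -4.

Final answer: -4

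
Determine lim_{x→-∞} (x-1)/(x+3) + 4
Evaluate the dominant behaviour as x → -∞; each term tends to a finite value or vanishes.
Limit = 5.

Final answer: 5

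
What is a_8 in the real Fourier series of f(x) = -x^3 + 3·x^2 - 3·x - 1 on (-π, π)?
a_8 = (1/π) ∫_{-π}^{π} f(x)·cos(8x) dx.
Evaluate the integral (use parity and integration by parts as needed): a_8 = 3/16.

Final answer: 3/16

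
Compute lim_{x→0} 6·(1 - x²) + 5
Direct substitution at x = 0 gives 11.

Final answer: 11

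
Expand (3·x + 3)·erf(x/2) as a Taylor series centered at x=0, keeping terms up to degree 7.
-x^7/(896·√(π)) + 3·x^6/(160·√(π)) + 3·x^5/(160·√(π)) - x^4/(4·√(π)) - x^3/(4·√(π)) + 3·x^2/√(π) + 3·x/√(π)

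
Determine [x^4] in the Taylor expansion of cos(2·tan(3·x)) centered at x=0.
Expand to order 4: cos(2·tan(3·x)) = -54·x^4 - 18·x^2 + 1 + O(x^5).
The coefficient of x^4 is -54.

Final answer: -54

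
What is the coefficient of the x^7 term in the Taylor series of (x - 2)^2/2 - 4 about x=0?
Expand to order 7: (x - 2)^2/2 - 4 = x^2/2 - 2·x - 2 + O(x^8).
The coefficient of x^7 is 0.

Final answer: 0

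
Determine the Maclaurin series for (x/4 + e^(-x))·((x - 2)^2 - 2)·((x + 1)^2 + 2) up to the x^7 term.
-299·x^7/1260 + 47·x^6/60 - 49·x^5/30 + 31·x^4/12 - 19·x^3/4 + 6·x^2 - 25·x/2 + 6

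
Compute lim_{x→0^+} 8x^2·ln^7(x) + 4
The product is a 0·∞ indeterminate form at x → 0⁺.
Rewrite the product as 8·ln^7(x) / x^(-2) and apply L'Hôpital, or use the standard hierarchy x^(-2) ≫ |ln x|^7 as x → 0⁺.
The indeterminate product → 0, so the limit = 4.

Final answer: 4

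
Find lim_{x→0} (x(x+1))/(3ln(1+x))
Both numerator and denominator → 0 as x → 0; this is a 0/0 indeterminate form.
Expand each to leading order near x = 0: numerator ~ x, denominator ~ 3·x.
The limit of the ratio is 1/3.

Final answer: 1/3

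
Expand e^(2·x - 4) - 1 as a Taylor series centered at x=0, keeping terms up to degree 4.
2·x^4·e^(-4)/3 + 4·x^3·e^(-4)/3 + 2·x^2·e^(-4) + 2·x·e^(-4) - 1 + e^(-4)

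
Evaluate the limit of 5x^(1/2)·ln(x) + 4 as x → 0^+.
The product is a 0·∞ indeterminate form at x → 0⁺.
Rewrite the product as 5·ln(x) / x^(-1/2) and apply L'Hôpital, or use the standard hierarchy x^(-1/2) ≫ |ln x| as x → 0⁺.
The indeterminate product → 0, so the limit = 4.

Final answer: 4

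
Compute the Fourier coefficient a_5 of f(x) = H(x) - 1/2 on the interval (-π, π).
a_5 = (1/π) ∫_{-π}^{π} f(x)·cos(5x) dx.
Evaluate the integral (use parity and integration by parts as needed): a_5 = 0.

Final answer: 0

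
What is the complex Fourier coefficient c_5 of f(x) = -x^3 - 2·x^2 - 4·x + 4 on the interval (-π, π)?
Compute the real Fourier coefficients first: a_5 = 8/25, b_5 = -2·π^2/5 - 188/125.
Then c_5 = (a_5 − i·b_5)/2 = 4/25 + 94·i/125 + i·π^2/5.

Final answer: 4/25 + 94·i/125 + i·π^2/5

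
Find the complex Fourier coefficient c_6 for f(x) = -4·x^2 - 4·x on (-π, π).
Compute the real Fourier coefficients first: a_6 = -4/9, b_6 = 4/3.
Then c_6 = (a_6 − i·b_6)/2 = -2/9 - 2·i/3.

Final answer: -2/9 - 2·i/3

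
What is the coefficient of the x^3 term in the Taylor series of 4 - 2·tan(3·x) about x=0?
Expand to order 3: 4 - 2·tan(3·x) = -18·x^3 - 6·x + 4 + O(x^4).
The coefficient of x^3 is -18.

Final answer: -18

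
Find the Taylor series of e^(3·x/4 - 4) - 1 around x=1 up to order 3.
(1 - e^(13/4))·e^(-13/4) + 3·e^(-13/4)·(x - 1)/4 + 9·e^(-13/4)·(x - 1)^2/32 + 9·e^(-13/4)·(x - 1)^3/128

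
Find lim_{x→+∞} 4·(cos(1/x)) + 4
Evaluate the dominant behaviour as x → +∞; each term tends to a finite value or vanishes.
Limit = 8.

Final answer: 8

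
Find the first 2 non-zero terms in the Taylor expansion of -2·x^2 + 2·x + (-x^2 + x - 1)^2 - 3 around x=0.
x^2 - 2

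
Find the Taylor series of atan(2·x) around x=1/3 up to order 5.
atan(2/3) + 18·(x - 1/3)/13 - 216·(x - 1/3)^2/169 + 648·(x - 1/3)^3/2197 + 38880·(x - 1/3)^4/28561 - 4642272·(x - 1/3)^5/1856465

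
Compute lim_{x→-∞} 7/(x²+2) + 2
Evaluate the dominant behaviour as x → -∞; each term tends to a finite value or vanishes.
Limit = 2.

Final answer: 2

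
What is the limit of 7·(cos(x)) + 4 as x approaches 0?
Direct substitution at x = 0 gives 11.

Final answer: 11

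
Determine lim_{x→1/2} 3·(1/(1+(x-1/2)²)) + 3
Direct substitution at x = 1/2 gives 6.

Final answer: 6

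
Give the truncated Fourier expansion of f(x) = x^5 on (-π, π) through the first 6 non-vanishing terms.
(-40·π^2 + 2·π^4 + 240)·sin(x) + (-π^4 - 15/2 + 5·π^2)·sin(2·x) + (-40·π^2/27 + 80/81 + 2·π^4/3)·sin(3·x) + (-π^4/2 - 15/64 + 5·π^2/8)·sin(4·x) + (-8·π^2/25 + 48/625 + 2·π^4/5)·sin(5·x) + (-π^4/3 - 5/162 + 5·π^2/27)·sin(6·x)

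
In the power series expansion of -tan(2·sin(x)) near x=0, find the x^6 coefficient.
Expand to order 6: -tan(2·sin(x)) = -59·x^5/20 - 7·x^3/3 - 2·x + O(x^7).
The coefficient of x^6 is 0.

Final answer: 0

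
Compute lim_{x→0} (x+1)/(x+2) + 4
Direct substitution at x = 0 gives 9/2.

Final answer: 9/2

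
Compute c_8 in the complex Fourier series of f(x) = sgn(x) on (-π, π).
Compute the real Fourier coefficients first: a_8 = 0, b_8 = 0.
Then c_8 = (a_8 − i·b_8)/2 = 0.

Final answer: 0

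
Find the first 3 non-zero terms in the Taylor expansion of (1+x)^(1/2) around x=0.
-x^2/8 + x/2 + 1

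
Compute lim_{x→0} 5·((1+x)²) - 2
Direct substitution at x = 0 gives 3.

Final answer: 3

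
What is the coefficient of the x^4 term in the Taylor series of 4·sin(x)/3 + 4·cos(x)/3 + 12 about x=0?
Expand to order 4: 4·sin(x)/3 + 4·cos(x)/3 + 12 = x^4/18 - 2·x^3/9 - 2·x^2/3 + 4·x/3 + 40/3 + O(x^5).
The coefficient of x^4 is 1/18.

Final answer: 1/18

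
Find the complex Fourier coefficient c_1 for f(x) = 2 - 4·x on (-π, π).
Compute the real Fourier coefficients first: a_1 = 0, b_1 = -8.
Then c_1 = (a_1 − i·b_1)/2 = 4·i.

Final answer: 4·i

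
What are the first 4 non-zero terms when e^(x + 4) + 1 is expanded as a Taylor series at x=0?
x^3·e^(4)/6 + x^2·e^(4)/2 + x·e^(4) + 1 + e^(4)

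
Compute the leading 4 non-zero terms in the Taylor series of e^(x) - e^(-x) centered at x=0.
x^7/2520 + x^5/60 + x^3/3 + 2·x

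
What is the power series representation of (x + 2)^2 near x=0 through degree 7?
x^2 + 4·x + 4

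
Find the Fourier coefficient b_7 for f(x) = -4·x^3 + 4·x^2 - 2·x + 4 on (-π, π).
b_7 = (1/π) ∫_{-π}^{π} f(x)·sin(7x) dx.
Evaluate the integral (use parity and integration by parts as needed): b_7 = -8·π^2/7 - 148/343.

Final answer: -8·π^2/7 - 148/343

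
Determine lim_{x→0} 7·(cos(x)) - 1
Direct substitution at x = 0 gives 6.

Final answer: 6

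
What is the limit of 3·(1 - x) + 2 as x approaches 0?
Direct substitution at x = 0 gives 5.

Final answer: 5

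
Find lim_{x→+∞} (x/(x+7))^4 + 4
As x → +∞: x/(x+7) = 1/(1 + 7/x) → 1, and the 4th power of a limit-1 base also → 1; with the additive constant, 1 + 4 = 5.
Limit = 5.

Final answer: 5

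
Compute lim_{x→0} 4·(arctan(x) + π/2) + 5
Direct substitution at x = 0 gives 5 + 2·π.

Final answer: 5 + 2·π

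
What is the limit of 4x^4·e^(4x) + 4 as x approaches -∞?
The product is a 0·∞ indeterminate form at x → -∞.
Rewrite the product as 4x^4 / e^(-4x) (an ∞/∞ form) and apply L'Hôpital, or use the standard hierarchy e^(4|x|) ≫ |x^4| as x → -∞.
The indeterminate product → 0, so the limit = 4.

Final answer: 4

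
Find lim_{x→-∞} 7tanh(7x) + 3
Evaluate the dominant behaviour as x → -∞; each term tends to a finite value or vanishes.
Limit = -4.

Final answer: -4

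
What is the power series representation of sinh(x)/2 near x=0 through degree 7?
x^7/10080 + x^5/240 + x^3/12 + x/2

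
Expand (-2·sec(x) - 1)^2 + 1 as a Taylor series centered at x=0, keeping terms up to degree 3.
6·x^2 + 10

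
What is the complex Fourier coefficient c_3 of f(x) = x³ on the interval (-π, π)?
Compute the real Fourier coefficients first: a_3 = 0, b_3 = -4/9 + 2·π^2/3.
Then c_3 = (a_3 − i·b_3)/2 = -i·π^2/3 + 2·i/9.

Final answer: -i·π^2/3 + 2·i/9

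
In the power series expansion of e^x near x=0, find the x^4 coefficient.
Expand to order 4: e^x = x^4/24 + x^3/6 + x^2/2 + x + 1 + O(x^5).
The coefficient of x^4 is 1/24.

Final answer: 1/24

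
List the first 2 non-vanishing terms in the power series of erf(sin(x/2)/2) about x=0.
-x^3/(32·√(π)) + x/(2·√(π))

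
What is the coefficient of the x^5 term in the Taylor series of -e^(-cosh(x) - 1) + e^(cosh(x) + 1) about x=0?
Expand to order 5: -e^(-cosh(x) - 1) + e^(cosh(x) + 1) = x^4·(-e^(-2)/12 + e^(2)/6) + x^2·(e^(-2)/2 + e^(2)/2) - e^(-2) + e^(2) + O(x^6).
The coefficient of x^5 is 0.

Final answer: 0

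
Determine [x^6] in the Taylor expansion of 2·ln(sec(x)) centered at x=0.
Expand to order 6: 2·ln(sec(x)) = 2·x^6/45 + x^4/6 + x^2 + O(x^7).
The coefficient of x^6 is 2/45.

Final answer: 2/45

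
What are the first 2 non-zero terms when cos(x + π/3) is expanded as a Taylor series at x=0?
-√(3)·x/2 + 1/2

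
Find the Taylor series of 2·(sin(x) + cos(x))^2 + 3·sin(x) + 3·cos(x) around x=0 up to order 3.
-19·x^3/6 - 3·x^2/2 + 7·x + 5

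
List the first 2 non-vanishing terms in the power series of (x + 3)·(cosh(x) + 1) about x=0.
2·x + 6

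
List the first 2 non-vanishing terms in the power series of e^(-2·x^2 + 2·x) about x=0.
2·x + 1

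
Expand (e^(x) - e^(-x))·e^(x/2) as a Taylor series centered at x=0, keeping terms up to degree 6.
91·x^6/5760 + 61·x^5/960 + 5·x^4/24 + 7·x^3/12 + x^2 + 2·x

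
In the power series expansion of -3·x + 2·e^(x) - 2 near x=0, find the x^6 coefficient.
Expand to order 6: -3·x + 2·e^(x) - 2 = x^6/360 + x^5/60 + x^4/12 + x^3/3 + x^2 - x + O(x^7).
The coefficient of x^6 is 1/360.

Final answer: 1/360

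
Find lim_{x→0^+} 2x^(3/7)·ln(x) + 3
The product is a 0·∞ indeterminate form at x → 0⁺.
Rewrite the product as 2·ln(x) / x^(-3/7) and apply L'Hôpital, or use the standard hierarchy x^(-3/7) ≫ |ln x| as x → 0⁺.
The indeterminate product → 0, so the limit = 3.

Final answer: 3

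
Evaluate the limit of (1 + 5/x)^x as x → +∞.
As x → +∞: this is the defining limit (1 + 5/x)^x → e^5.
Limit = e^(5).

Final answer: e^(5)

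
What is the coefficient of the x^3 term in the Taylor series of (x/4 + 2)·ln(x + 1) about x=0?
Expand to order 3: (x/4 + 2)·ln(x + 1) = 13·x^3/24 - 3·x^2/4 + 2·x + O(x^4).
The coefficient of x^3 is 13/24.

Final answer: 13/24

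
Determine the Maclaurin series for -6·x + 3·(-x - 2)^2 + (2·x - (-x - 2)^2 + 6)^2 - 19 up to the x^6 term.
x^4 + 4·x^3 + 3·x^2 - 2·x - 3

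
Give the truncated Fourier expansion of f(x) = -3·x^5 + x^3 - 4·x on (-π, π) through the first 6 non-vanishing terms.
(-740 - 6·π^4 + 122·π^2)·sin(x) + (-16·π^2 + 28 + 3·π^4)·sin(2·x) + (-2·π^4 - 164/27 + 46·π^2/9)·sin(3·x) + (-19·π^2/8 + 185/64 + 3·π^4/2)·sin(4·x) + (-6·π^4/5 - 1204/625 + 34·π^2/25)·sin(5·x) + (-8·π^2/9 + 40/27 + π^4)·sin(6·x)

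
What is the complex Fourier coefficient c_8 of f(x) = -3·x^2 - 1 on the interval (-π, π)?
Compute the real Fourier coefficients first: a_8 = -3/16, b_8 = 0.
Then c_8 = (a_8 − i·b_8)/2 = -3/32.

Final answer: -3/32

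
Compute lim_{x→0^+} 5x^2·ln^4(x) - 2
The product is a 0·∞ indeterminate form at x → 0⁺.
Rewrite the product as 5·ln^4(x) / x^(-2) and apply L'Hôpital, or use the standard hierarchy x^(-2) ≫ |ln x|^4 as x → 0⁺.
The indeterminate product → 0, so the limit = -2.

Final answer: -2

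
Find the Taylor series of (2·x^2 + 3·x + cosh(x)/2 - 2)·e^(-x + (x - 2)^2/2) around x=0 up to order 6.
-8399·x^6·e^(2)/1440 + 853·x^5·e^(2)/80 - 737·x^4·e^(2)/48 + 69·x^3·e^(2)/4 - 57·x^2·e^(2)/4 + 15·x·e^(2)/2 - 3·e^(2)/2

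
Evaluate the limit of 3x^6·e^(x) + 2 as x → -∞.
The product is a 0·∞ indeterminate form at x → -∞.
Rewrite the product as 3x^6 / e^(-x) (an ∞/∞ form) and apply L'Hôpital, or use the standard hierarchy e^(|x|) ≫ |x^6| as x → -∞.
The indeterminate product → 0, so the limit = 2.

Final answer: 2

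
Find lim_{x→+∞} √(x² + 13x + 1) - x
This is an ∞ − ∞ indeterminate form.
Multiply and divide by the conjugate √(x²+13x + 1) + x; the x² terms cancel, leaving (13x + 1)/(√(x²+13x + 1)+x) → 13/2.
Limit = 13/2.

Final answer: 13/2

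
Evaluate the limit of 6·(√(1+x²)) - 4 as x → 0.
Direct substitution at x = 0 gives 2.

Final answer: 2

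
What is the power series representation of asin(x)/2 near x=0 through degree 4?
x^3/12 + x/2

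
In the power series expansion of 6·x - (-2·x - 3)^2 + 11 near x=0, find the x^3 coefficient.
Expand to order 3: 6·x - (-2·x - 3)^2 + 11 = -4·x^2 - 6·x + 2 + O(x^4).
The coefficient of x^3 is 0.

Final answer: 0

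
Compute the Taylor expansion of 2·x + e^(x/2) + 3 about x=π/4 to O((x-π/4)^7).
e^(π/8) + π/2 + 3 + (e^(π/8)/2 + 2)·(x - π/4) + e^(π/8)·(x - π/4)^2/8 + e^(π/8)·(x - π/4)^3/48 + e^(π/8)·(x - π/4)^4/384 + e^(π/8)·(x - π/4)^5/3840 + e^(π/8)·(x - π/4)^6/46080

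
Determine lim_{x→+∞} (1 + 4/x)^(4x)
As x → +∞: write (1 + 4/x)^(4x) = ((1 + 4/x)^x)^4 → (e^4)^4 = e^16.
Limit = e^(16).

Final answer: e^(16)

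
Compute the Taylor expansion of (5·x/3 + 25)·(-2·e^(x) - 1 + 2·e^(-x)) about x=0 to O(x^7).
-x^6/18 - 5·x^5/6 - 10·x^4/9 - 50·x^3/3 - 20·x^2/3 - 305·x/3 - 25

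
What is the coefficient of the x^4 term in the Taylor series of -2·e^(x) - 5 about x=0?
Expand to order 4: -2·e^(x) - 5 = -x^4/12 - x^3/3 - x^2 - 2·x - 7 + O(x^5).
The coefficient of x^4 is -1/12.

Final answer: -1/12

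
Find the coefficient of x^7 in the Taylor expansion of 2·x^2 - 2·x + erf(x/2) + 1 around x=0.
Expand to order 7: 2·x^2 - 2·x + erf(x/2) + 1 = -x^7/(2688·√(π)) + x^5/(160·√(π)) - x^3/(12·√(π)) + 2·x^2 + x·(-2 + 1/√(π)) + 1 + O(x^8).
The coefficient of x^7 is -1/(2688·√(π)).

Final answer: -1/(2688·√(π))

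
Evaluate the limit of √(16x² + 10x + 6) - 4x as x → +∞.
As x → +∞: multiply by the conjugate to get (10x+6)/(√(16x²+10x+6)+4x); the denominator ~ 8x, so the limit is 10/8 = 5/4.
Limit = 5/4.

Final answer: 5/4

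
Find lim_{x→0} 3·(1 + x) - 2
Direct substitution at x = 0 gives 1.

Final answer: 1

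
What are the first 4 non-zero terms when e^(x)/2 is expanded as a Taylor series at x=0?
x^3/12 + x^2/4 + x/2 + 1/2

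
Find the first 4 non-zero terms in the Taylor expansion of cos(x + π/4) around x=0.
√(2)·x^3/12 - √(2)·x^2/4 - √(2)·x/2 + √(2)/2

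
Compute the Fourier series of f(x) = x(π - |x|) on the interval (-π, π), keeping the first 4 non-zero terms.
8·sin(x)/π + 8·sin(3·x)/(27·π) + 8·sin(5·x)/(125·π) + 8·sin(7·x)/(343·π)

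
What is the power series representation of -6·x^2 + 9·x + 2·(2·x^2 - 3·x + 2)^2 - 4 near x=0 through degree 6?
8·x^4 - 24·x^3 + 28·x^2 - 15·x + 4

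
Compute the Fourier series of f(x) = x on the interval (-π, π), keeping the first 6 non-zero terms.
2·sin(x) - sin(2·x) + 2·sin(3·x)/3 - sin(4·x)/2 + 2·sin(5·x)/5 - sin(6·x)/3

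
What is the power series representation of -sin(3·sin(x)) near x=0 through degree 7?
274·x^7/105 - 43·x^5/10 + 5·x^3 - 3·x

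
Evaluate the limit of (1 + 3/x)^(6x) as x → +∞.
As x → +∞: write (1 + 3/x)^(6x) = ((1 + 3/x)^x)^6 → (e^3)^6 = e^18.
Limit = e^(18).

Final answer: e^(18)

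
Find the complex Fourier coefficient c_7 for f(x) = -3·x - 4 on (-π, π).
Compute the real Fourier coefficients first: a_7 = 0, b_7 = -6/7.
Then c_7 = (a_7 − i·b_7)/2 = 3·i/7.

Final answer: 3·i/7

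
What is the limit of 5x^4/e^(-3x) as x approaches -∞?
This is an ∞/∞ indeterminate form as x → -∞.
Compare growth rates of the dominant terms (exponentials ≫ polynomials ≫ logarithms), or apply L'Hôpital's rule; the quotient → 0.
Limit = 0.

Final answer: 0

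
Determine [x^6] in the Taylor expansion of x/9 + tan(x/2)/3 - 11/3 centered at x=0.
Expand to order 6: x/9 + tan(x/2)/3 - 11/3 = x^5/720 + x^3/72 + 5·x/18 - 11/3 + O(x^7).
The coefficient of x^6 is 0.

Final answer: 0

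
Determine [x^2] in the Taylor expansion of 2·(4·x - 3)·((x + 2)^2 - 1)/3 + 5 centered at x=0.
Expand to order 2: 2·(4·x - 3)·((x + 2)^2 - 1)/3 + 5 = 26·x^2/3 - 1 + O(x^3).
The coefficient of x^2 is 26/3.

Final answer: 26/3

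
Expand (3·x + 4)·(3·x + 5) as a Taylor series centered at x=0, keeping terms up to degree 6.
9·x^2 + 27·x + 20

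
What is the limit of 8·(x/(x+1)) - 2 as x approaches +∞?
Evaluate the dominant behaviour as x → +∞; each term tends to a finite value or vanishes.
Limit = 6.

Final answer: 6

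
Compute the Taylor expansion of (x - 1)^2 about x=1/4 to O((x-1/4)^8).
9/16 - 3·(x - 1/4)/2 + (x - 1/4)^2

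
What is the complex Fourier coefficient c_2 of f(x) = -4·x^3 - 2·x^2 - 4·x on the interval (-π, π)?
Compute the real Fourier coefficients first: a_2 = -2, b_2 = -2 + 4·π^2.
Then c_2 = (a_2 − i·b_2)/2 = -1 - 2·i·π^2 + i.

Final answer: -1 - 2·i·π^2 + i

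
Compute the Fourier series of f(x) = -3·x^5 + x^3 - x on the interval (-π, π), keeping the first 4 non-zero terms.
(-734 - 6·π^4 + 122·π^2)·sin(x) + (-16·π^2 + 25 + 3·π^4)·sin(2·x) + (-2·π^4 - 110/27 + 46·π^2/9)·sin(3·x) + (-19·π^2/8 + 89/64 + 3·π^4/2)·sin(4·x)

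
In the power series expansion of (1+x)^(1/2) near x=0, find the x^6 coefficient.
Expand to order 6: (1+x)^(1/2) = -21·x^6/1024 + 7·x^5/256 - 5·x^4/128 + x^3/16 - x^2/8 + x/2 + 1 + O(x^7).
The coefficient of x^6 is -21/1024.

Final answer: -21/1024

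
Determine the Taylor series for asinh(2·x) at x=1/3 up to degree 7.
asinh(2/3) + 6·√(13)·(x - 1/3)/13 - 36·√(13)·(x - 1/3)^2/169 - 36·√(13)·(x - 1/3)^3/2197 + 6156·√(13)·(x - 1/3)^4/28561 - 479196·√(13)·(x - 1/3)^5/1856465 + 188568·√(13)·(x - 1/3)^6/4826809 + 161995464·√(13)·(x - 1/3)^7/439239619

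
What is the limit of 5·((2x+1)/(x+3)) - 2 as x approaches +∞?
Evaluate the dominant behaviour as x → +∞; each term tends to a finite value or vanishes.
Limit = 8.

Final answer: 8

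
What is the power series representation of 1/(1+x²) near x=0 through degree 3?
1 - x^2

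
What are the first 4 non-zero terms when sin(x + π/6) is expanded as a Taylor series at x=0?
-√(3)·x^3/12 - x^2/4 + √(3)·x/2 + 1/2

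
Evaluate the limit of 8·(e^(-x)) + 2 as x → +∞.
Evaluate the dominant behaviour as x → +∞; each term tends to a finite value or vanishes.
Limit = 2.

Final answer: 2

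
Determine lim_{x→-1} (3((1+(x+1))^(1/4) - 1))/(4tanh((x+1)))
Both numerator and denominator → 0 as x → -1; this is a 0/0 indeterminate form.
Expand each to leading order near x = -1: numerator ~ 3·(x + 1)/4, denominator ~ 4·(x + 1).
The limit of the ratio is 3/16.

Final answer: 3/16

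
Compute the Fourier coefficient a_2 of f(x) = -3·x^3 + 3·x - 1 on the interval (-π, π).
a_2 = (1/π) ∫_{-π}^{π} f(x)·cos(2x) dx.
Evaluate the integral (use parity and integration by parts as needed): a_2 = 0.

Final answer: 0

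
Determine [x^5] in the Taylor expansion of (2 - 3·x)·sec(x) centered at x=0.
Expand to order 5: (2 - 3·x)·sec(x) = -5·x^5/8 + 5·x^4/12 - 3·x^3/2 + x^2 - 3·x + 2 + O(x^6).
The coefficient of x^5 is -5/8.

Final answer: -5/8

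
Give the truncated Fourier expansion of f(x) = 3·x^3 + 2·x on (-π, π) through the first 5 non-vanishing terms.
(-32 + 6·π^2)·sin(x) + (5/2 - 3·π^2)·sin(2·x) + 2·π^2·sin(3·x) + (-3·π^2/2 - 7/16)·sin(4·x) + (64/125 + 6·π^2/5)·sin(5·x)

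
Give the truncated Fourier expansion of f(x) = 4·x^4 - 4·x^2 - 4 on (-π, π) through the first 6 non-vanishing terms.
(208 - 32·π^2)·cos(x) + (-16 + 8·π^2)·cos(2·x) + (112/27 - 32·π^2/9)·cos(3·x) + (-7/4 + 2·π^2)·cos(4·x) + (592/625 - 32·π^2/25)·cos(5·x) - 4·π^2/3 - 4 + 4·π^4/5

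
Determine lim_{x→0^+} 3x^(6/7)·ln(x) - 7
The product is a 0·∞ indeterminate form at x → 0⁺.
Rewrite the product as 3·ln(x) / x^(-6/7) and apply L'Hôpital, or use the standard hierarchy x^(-6/7) ≫ |ln x| as x → 0⁺.
The indeterminate product → 0, so the limit = -7.

Final answer: -7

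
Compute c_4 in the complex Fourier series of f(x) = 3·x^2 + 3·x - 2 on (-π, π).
Compute the real Fourier coefficients first: a_4 = 3/4, b_4 = -3/2.
Then c_4 = (a_4 − i·b_4)/2 = 3/8 + 3·i/4.

Final answer: 3/8 + 3·i/4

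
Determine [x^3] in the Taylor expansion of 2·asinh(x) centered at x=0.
Expand to order 3: 2·asinh(x) = -x^3/3 + 2·x + O(x^4).
The coefficient of x^3 is -1/3.

Final answer: -1/3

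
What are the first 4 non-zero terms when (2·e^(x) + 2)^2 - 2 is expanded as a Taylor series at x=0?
20·x^3/3 + 12·x^2 + 16·x + 14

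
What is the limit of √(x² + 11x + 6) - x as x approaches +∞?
This is an ∞ − ∞ indeterminate form.
Multiply and divide by the conjugate √(x²+11x + 6) + x; the x² terms cancel, leaving (11x + 6)/(√(x²+11x + 6)+x) → 11/2.
Limit = 11/2.

Final answer: 11/2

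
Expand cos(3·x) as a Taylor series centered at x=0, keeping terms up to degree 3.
1 - 9·x^2/2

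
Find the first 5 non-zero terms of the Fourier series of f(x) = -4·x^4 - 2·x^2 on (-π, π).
(-184 + 32·π^2)·cos(x) + (10 - 8·π^2)·cos(2·x) + (-40/27 + 32·π^2/9)·cos(3·x) + (1/4 - 2·π^2)·cos(4·x) - 4·π^4/5 - 2·π^2/3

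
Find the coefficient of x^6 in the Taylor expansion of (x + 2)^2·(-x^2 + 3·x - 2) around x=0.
Expand to order 6: (x + 2)^2·(-x^2 + 3·x - 2) = -x^4 - x^3 + 6·x^2 + 4·x - 8 + O(x^7).
The coefficient of x^6 is 0.

Final answer: 0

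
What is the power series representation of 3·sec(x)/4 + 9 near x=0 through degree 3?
3·x^2/8 + 39/4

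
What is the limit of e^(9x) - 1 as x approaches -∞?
Evaluate the dominant behaviour as x → -∞; each term tends to a finite value or vanishes.
Limit = -1.

Final answer: -1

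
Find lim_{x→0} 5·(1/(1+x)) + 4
Direct substitution at x = 0 gives 9.

Final answer: 9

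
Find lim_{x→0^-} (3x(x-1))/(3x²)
Both numerator and denominator → 0 as x → 0^-; this is a 0/0 indeterminate form.
Expand each to leading order near x = 0: numerator ~ -3·x, denominator ~ 3·x^2.
The limit of the ratio is ∞.

Final answer: ∞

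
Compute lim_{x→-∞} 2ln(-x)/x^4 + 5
The quotient is an ∞/∞ indeterminate form as x → -∞.
Compare growth rates of the dominant terms (exponentials ≫ polynomials ≫ logarithms), or apply L'Hôpital's rule; the quotient → 0.
Adding the constant: 0 + 5 = 5. Limit = 5.

Final answer: 5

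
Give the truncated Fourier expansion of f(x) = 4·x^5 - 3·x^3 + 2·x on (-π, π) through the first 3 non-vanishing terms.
(-166·π^2 + 8·π^4 + 1000)·sin(x) + (-4·π^4 - 73/2 + 23·π^2)·sin(2·x) + (-214·π^2/27 + 536/81 + 8·π^4/3)·sin(3·x)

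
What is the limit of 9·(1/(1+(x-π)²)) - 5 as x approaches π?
Direct substitution at x = π gives 4.

Final answer: 4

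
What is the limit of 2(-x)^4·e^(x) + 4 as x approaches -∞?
The product is a 0·∞ indeterminate form at x → -∞.
Rewrite the product as 2(-x)^4 / e^(-x) (an ∞/∞ form) and apply L'Hôpital, or use the standard hierarchy e^(|x|) ≫ |(-x)^4| as x → -∞.
The indeterminate product → 0, so the limit = 4.

Final answer: 4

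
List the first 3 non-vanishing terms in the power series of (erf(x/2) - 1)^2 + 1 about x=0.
x^2/π - 2·x/√(π) + 2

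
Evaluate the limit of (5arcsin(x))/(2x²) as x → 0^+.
Both numerator and denominator → 0 as x → 0^+; this is a 0/0 indeterminate form.
Expand each to leading order near x = 0: numerator ~ 5·x, denominator ~ 2·x^2.
The limit of the ratio is ∞.

Final answer: ∞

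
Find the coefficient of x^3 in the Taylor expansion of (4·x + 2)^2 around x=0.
Expand to order 3: (4·x + 2)^2 = 16·x^2 + 16·x + 4 + O(x^4).
The coefficient of x^3 is 0.

Final answer: 0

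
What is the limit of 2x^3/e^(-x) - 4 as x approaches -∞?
The quotient is an ∞/∞ indeterminate form as x → -∞.
Compare growth rates of the dominant terms (exponentials ≫ polynomials ≫ logarithms), or apply L'Hôpital's rule; the quotient → 0.
Adding the constant: 0 - 4 = -4. Limit = -4.

Final answer: -4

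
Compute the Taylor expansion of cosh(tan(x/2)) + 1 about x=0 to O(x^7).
59·x^6/15360 + 3·x^4/128 + x^2/8 + 2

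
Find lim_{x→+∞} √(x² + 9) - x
This is an ∞ − ∞ indeterminate form.
Multiply and divide by the conjugate √(x²+9) + x; the x² terms cancel, leaving 9/(√(x²+9)+x) → 0.
Limit = 0.

Final answer: 0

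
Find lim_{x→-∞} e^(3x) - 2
Evaluate the dominant behaviour as x → -∞; each term tends to a finite value or vanishes.
Limit = -2.

Final answer: -2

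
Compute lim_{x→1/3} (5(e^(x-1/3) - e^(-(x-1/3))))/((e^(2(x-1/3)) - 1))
Both numerator and denominator → 0 as x → 1/3; this is a 0/0 indeterminate form.
Expand each to leading order near x = 1/3: numerator ~ 10·(x - 1/3), denominator ~ 2·(x - 1/3).
The limit of the ratio is 5.

Final answer: 5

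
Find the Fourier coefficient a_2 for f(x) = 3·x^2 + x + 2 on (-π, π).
a_2 = (1/π) ∫_{-π}^{π} f(x)·cos(2x) dx.
Evaluate the integral (use parity and integration by parts as needed): a_2 = 3.

Final answer: 3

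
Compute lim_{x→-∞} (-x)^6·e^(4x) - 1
The product is a 0·∞ indeterminate form at x → -∞.
Rewrite the product as (-x)^6 / e^(-4x) (an ∞/∞ form) and apply L'Hôpital, or use the standard hierarchy e^(4|x|) ≫ |(-x)^6| as x → -∞.
The indeterminate product → 0, so the limit = -1.

Final answer: -1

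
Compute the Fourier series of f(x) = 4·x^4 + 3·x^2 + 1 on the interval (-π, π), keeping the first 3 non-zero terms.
(180 - 32·π^2)·cos(x) + (-9 + 8·π^2)·cos(2·x) + 1 + π^2 + 4·π^4/5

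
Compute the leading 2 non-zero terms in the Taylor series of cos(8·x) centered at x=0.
1 - 32·x^2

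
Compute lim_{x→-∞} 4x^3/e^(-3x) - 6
The quotient is an ∞/∞ indeterminate form as x → -∞.
Compare growth rates of the dominant terms (exponentials ≫ polynomials ≫ logarithms), or apply L'Hôpital's rule; the quotient → 0.
Adding the constant: 0 - 6 = -6. Limit = -6.

Final answer: -6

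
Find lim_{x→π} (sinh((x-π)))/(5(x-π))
Both numerator and denominator → 0 as x → π; this is a 0/0 indeterminate form.
Expand each to leading order near x = π: numerator ~ (x - π), denominator ~ 5·(x - π).
The limit of the ratio is 1/5.

Final answer: 1/5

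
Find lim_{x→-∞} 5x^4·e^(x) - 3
The product is a 0·∞ indeterminate form at x → -∞.
Rewrite the product as 5x^4 / e^(-x) (an ∞/∞ form) and apply L'Hôpital, or use the standard hierarchy e^(|x|) ≫ |x^4| as x → -∞.
The indeterminate product → 0, so the limit = -3.

Final answer: -3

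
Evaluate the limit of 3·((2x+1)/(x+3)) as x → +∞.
Evaluate the dominant behaviour as x → +∞; each term tends to a finite value or vanishes.
Limit = 6.

Final answer: 6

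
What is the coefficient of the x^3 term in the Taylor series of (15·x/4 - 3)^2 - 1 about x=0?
Expand to order 3: (15·x/4 - 3)^2 - 1 = 225·x^2/16 - 45·x/2 + 8 + O(x^4).
The coefficient of x^3 is 0.

Final answer: 0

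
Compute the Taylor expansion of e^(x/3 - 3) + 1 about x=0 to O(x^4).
x^3·e^(-3)/162 + x^2·e^(-3)/18 + x·e^(-3)/3 + e^(-3) + 1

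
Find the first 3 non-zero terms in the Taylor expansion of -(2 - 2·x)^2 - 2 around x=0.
-4·x^2 + 8·x - 6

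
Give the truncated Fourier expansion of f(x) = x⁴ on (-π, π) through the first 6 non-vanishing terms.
(48 - 8·π^2)·cos(x) + (-3 + 2·π^2)·cos(2·x) + (16/27 - 8·π^2/9)·cos(3·x) + (-3/16 + π^2/2)·cos(4·x) + (48/625 - 8·π^2/25)·cos(5·x) + π^4/5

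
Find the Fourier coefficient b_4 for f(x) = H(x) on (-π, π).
b_4 = (1/π) ∫_{-π}^{π} f(x)·sin(4x) dx.
Evaluate the integral (use parity and integration by parts as needed): b_4 = 0.

Final answer: 0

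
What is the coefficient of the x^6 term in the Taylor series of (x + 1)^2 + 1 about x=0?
Expand to order 6: (x + 1)^2 + 1 = x^2 + 2·x + 2 + O(x^7).
The coefficient of x^6 is 0.

Final answer: 0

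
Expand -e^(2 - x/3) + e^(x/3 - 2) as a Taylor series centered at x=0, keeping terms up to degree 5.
x^5·(e^(-2)/29160 + e^(2)/29160) + x^4·(-e^(2)/1944 + e^(-2)/1944) + x^3·(e^(-2)/162 + e^(2)/162) + x^2·(-e^(2)/18 + e^(-2)/18) + x·(e^(-2)/3 + e^(2)/3) - e^(2) + e^(-2)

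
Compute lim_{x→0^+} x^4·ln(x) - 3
The product is a 0·∞ indeterminate form at x → 0⁺.
Rewrite the product as ln(x) / x^(-4) and apply L'Hôpital, or use the standard hierarchy x^(-4) ≫ |ln x| as x → 0⁺.
The indeterminate product → 0, so the limit = -3.

Final answer: -3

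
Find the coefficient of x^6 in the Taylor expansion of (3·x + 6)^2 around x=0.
Expand to order 6: (3·x + 6)^2 = 9·x^2 + 36·x + 36 + O(x^7).
The coefficient of x^6 is 0.

Final answer: 0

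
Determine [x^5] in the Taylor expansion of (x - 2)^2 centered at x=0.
Expand to order 5: (x - 2)^2 = x^2 - 4·x + 4 + O(x^6).
The coefficient of x^5 is 0.

Final answer: 0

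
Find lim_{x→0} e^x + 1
Direct substitution at x = 0 gives 2.

Final answer: 2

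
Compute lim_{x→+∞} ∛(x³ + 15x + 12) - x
This is an ∞ − ∞ indeterminate form.
Multiply by (A² + AB + B²)/(A² + AB + B²) where A = ∛(x³+15x + 12), B = x to use A³ − B³ = (A−B)(A²+AB+B²); the x³ terms cancel, leaving (15x + 12)/(A²+AB+B²) with denominator ~ 3x², so the limit is 0.
Limit = 0.

Final answer: 0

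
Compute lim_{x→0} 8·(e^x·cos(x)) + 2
Direct substitution at x = 0 gives 10.

Final answer: 10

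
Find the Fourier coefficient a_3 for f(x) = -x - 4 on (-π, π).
a_3 = (1/π) ∫_{-π}^{π} f(x)·cos(3x) dx.
Evaluate the integral (use parity and integration by parts as needed): a_3 = 0.

Final answer: 0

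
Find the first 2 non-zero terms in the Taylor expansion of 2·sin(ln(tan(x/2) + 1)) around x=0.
-x^2/4 + x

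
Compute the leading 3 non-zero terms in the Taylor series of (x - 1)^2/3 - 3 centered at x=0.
x^2/3 - 2·x/3 - 8/3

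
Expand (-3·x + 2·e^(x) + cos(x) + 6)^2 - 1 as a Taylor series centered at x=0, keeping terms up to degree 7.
263·x^7/2520 + 41·x^6/180 + 23·x^5/60 + 11·x^4/6 + 5·x^3 + 10·x^2 - 18·x + 80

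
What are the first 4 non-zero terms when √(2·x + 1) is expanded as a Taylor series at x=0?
x^3/2 - x^2/2 + x + 1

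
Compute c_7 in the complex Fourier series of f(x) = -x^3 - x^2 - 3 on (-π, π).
Compute the real Fourier coefficients first: a_7 = 4/49, b_7 = 12/343 - 2·π^2/7.
Then c_7 = (a_7 − i·b_7)/2 = 2/49 - 6·i/343 + i·π^2/7.

Final answer: 2/49 - 6·i/343 + i·π^2/7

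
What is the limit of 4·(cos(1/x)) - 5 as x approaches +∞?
Evaluate the dominant behaviour as x → +∞; each term tends to a finite value or vanishes.
Limit = -1.

Final answer: -1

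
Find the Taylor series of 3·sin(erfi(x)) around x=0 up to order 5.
x^5·(-4/π^(3/2) + 4/(5·π^(5/2)) + 3/(5·√(π))) + x^3·(-4/π^(3/2) + 2/√(π)) + 6·x/√(π)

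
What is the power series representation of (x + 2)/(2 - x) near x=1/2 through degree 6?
5/3 + 16·(x - 1/2)/9 + 32·(x - 1/2)^2/27 + 64·(x - 1/2)^3/81 + 128·(x - 1/2)^4/243 + 256·(x - 1/2)^5/729 + 512·(x - 1/2)^6/2187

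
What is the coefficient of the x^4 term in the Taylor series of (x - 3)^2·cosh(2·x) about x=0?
Expand to order 4: (x - 3)^2·cosh(2·x) = 8·x^4 - 12·x^3 + 19·x^2 - 6·x + 9 + O(x^5).
The coefficient of x^4 is 8.

Final answer: 8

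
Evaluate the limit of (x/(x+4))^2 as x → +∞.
As x → +∞: x/(x+4) = 1/(1 + 4/x) → 1, and the 2nd power of a limit-1 base also → 1.
Limit = 1.

Final answer: 1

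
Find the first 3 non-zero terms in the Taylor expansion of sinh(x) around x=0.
x^5/120 + x^3/6 + x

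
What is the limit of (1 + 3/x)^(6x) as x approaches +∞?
As x → +∞: write (1 + 3/x)^(6x) = ((1 + 3/x)^x)^6 → (e^3)^6 = e^18.
Limit = e^(18).

Final answer: e^(18)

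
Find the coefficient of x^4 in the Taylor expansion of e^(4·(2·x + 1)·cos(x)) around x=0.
Expand to order 4: e^(4·(2·x + 1)·cos(x)) = 461·x^4·e^(4)/6 + 196·x^3·e^(4)/3 + 30·x^2·e^(4) + 8·x·e^(4) + e^(4) + O(x^5).
The coefficient of x^4 is 461·e^(4)/6.

Final answer: 461·e^(4)/6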